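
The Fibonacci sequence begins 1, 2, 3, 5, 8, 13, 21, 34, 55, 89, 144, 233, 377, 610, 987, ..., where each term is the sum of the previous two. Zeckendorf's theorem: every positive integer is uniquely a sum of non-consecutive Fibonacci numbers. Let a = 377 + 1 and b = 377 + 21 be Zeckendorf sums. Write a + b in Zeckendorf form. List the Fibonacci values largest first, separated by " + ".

The two numbers are 378 and 398, so their sum is 776.
776 − 610 = 166
166 − 144 = 22
22 − 21 = 1
1 − 1 = 0

610 + 144 + 21 + 1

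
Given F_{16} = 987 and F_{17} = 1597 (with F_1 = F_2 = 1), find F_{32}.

2178309

By the doubling identity F_{2k} = F_k(2F_{k+1} − F_k): F_{32} = 987·(2·1597 − 987) = 987·2207 = 2178309.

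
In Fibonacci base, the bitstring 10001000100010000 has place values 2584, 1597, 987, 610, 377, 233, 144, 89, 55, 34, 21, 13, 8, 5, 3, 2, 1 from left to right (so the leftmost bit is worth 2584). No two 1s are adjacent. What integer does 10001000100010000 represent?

3024

Summing the place values of the 1 bits: 2584 + 377 + 55 + 8 = 3024.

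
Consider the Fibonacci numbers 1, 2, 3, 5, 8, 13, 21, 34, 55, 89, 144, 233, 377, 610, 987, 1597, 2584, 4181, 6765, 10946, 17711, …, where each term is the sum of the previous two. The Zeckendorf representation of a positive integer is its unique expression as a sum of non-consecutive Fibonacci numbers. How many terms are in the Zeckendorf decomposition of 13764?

4

10946 ≤ 13764 < 17711, so take 10946; remainder 2818
2584 ≤ 2818 < 4181, so take 2584; remainder 234
233 ≤ 234 < 377, so take 233; remainder 1
1 ≤ 1 < 2, so take 1; remainder 0
13764 = 10946 + 2584 + 233 + 1, which has 4 terms.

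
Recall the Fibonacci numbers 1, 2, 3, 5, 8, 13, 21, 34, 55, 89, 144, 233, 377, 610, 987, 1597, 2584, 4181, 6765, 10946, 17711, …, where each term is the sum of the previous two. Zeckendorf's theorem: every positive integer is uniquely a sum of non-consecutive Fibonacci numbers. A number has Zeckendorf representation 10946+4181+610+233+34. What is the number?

10946+4181+610+233+34 = 16004.

16004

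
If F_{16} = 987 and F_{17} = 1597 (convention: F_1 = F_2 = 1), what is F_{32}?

By the doubling identity F_{2k} = F_k(2F_{k+1} − F_k): F_{32} = 987·(2·1597 − 987) = 987·2207 = 2178309.

2178309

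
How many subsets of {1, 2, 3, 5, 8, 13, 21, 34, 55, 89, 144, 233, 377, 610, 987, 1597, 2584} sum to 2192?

24

Starting from the Zeckendorf form and repeatedly splitting a term F_k into F_{k−1} + F_{k−2} (when neither is already used) reaches every representation.
2192 = 1597+377+144+55+13+5+1 = 1597+377+144+55+13+3+2+1 = 1597+377+144+34+21+13+5+1 = … (21 more), for 24 in all.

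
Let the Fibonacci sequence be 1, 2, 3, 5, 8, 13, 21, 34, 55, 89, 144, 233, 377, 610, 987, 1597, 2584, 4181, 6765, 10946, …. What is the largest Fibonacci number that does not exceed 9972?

6765 ≤ 9972 < 10946, so the largest Fibonacci number not exceeding 9972 is 6765.

6765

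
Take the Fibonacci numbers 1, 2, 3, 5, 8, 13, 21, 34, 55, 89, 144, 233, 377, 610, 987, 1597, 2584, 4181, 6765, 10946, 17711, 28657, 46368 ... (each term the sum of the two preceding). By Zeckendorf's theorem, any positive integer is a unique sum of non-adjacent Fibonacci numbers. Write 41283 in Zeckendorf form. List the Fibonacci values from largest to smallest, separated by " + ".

41283: greatest Fibonacci not exceeding it is 28657, leaving 12626
12626: greatest Fibonacci not exceeding it is 10946, leaving 1680
1680: greatest Fibonacci not exceeding it is 1597, leaving 83
83: greatest Fibonacci not exceeding it is 55, leaving 28
28: greatest Fibonacci not exceeding it is 21, leaving 7
7: greatest Fibonacci not exceeding it is 5, leaving 2
2: greatest Fibonacci not exceeding it is 2, leaving 0
So 41283 = 28657 + 10946 + 1597 + 55 + 21 + 5 + 2, with no two terms consecutive in the sequence.

28657 + 10946 + 1597 + 55 + 21 + 5 + 2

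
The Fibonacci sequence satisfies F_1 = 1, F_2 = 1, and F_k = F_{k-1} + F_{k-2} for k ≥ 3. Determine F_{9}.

F_{2} = F_{1} + F_{0} = 1 + 0 = 1
F_{3} = F_{2} + F_{1} = 1 + 1 = 2
F_{4} = F_{3} + F_{2} = 2 + 1 = 3
F_{5} = F_{4} + F_{3} = 3 + 2 = 5
F_{6} = F_{5} + F_{4} = 5 + 3 = 8
F_{7} = F_{6} + F_{5} = 8 + 5 = 13
F_{8} = F_{7} + F_{6} = 13 + 8 = 21
F_{9} = F_{8} + F_{7} = 21 + 13 = 34

34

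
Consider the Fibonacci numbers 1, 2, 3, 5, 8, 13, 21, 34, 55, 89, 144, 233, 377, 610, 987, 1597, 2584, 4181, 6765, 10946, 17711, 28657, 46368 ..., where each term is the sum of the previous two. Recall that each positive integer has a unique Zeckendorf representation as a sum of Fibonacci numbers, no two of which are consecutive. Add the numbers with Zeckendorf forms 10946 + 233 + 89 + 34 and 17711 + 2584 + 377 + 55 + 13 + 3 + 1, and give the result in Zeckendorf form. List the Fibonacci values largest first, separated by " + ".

28657 + 2584 + 610 + 144 + 34 + 13 + 3 + 1

The two numbers are 11302 and 20744, so their sum is 32046.
largest Fibonacci ≤ 32046 is 28657; 32046 − 28657 = 3389
largest Fibonacci ≤ 3389 is 2584; 3389 − 2584 = 805
largest Fibonacci ≤ 805 is 610; 805 − 610 = 195
largest Fibonacci ≤ 195 is 144; 195 − 144 = 51
largest Fibonacci ≤ 51 is 34; 51 − 34 = 17
largest Fibonacci ≤ 17 is 13; 17 − 13 = 4
largest Fibonacci ≤ 4 is 3; 4 − 3 = 1
largest Fibonacci ≤ 1 is 1; 1 − 1 = 0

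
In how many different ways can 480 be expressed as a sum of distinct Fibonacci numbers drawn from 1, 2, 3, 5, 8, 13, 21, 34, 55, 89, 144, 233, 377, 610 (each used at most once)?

16

Each representation comes from the Zeckendorf form by replacing some F_k with F_{k−1} + F_{k−2} where possible.
480 = 377+89+13+1 = 377+89+8+5+1 = 377+55+34+13+1 = 233+144+89+13+1 = … (12 more), for 16 in all.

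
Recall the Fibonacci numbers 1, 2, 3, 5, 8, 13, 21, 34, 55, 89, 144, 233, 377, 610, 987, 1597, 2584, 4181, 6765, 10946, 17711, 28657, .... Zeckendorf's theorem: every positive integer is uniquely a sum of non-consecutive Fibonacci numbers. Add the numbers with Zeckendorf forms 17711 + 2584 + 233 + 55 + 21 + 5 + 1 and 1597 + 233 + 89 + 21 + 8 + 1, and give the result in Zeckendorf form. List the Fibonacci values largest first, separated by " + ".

The two numbers are 20610 and 1949, so their sum is 22559.
Greedy algorithm:
take 17711 (≤ 22559); 22559 − 17711 = 4848
take 4181 (≤ 4848); 4848 − 4181 = 667
take 610 (≤ 667); 667 − 610 = 57
take 55 (≤ 57); 57 − 55 = 2
take 2 (≤ 2); 2 − 2 = 0

17711 + 4181 + 610 + 55 + 2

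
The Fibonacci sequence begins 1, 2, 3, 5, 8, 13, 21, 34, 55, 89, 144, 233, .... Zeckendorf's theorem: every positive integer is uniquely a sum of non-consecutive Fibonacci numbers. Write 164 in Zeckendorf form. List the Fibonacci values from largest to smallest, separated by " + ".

144 + 13 + 5 + 2

take 144 (≤ 164); 164 − 144 = 20
take 13 (≤ 20); 20 − 13 = 7
take 5 (≤ 7); 7 − 5 = 2
take 2 (≤ 2); 2 − 2 = 0
So 164 = 144 + 13 + 5 + 2, with no two terms consecutive in the sequence.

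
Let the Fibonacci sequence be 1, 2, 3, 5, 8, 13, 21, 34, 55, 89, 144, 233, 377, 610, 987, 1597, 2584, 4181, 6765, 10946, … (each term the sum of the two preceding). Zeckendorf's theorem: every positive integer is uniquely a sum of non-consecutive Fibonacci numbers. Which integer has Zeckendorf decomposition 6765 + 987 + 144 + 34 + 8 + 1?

6765 + 987 + 144 + 34 + 8 + 1 = 7939.

7939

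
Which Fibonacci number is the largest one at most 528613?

514229

514229 ≤ 528613 < 832040, so the largest Fibonacci number not exceeding 528613 is 514229.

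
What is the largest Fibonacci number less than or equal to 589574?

514229 ≤ 589574 < 832040, so the largest Fibonacci number not exceeding 589574 is 514229.

514229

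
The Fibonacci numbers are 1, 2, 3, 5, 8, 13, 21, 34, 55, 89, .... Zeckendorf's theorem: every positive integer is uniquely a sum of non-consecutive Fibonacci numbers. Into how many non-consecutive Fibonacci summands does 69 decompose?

Greedy algorithm:
69: greatest Fibonacci not exceeding it is 55, leaving 14
14: greatest Fibonacci not exceeding it is 13, leaving 1
1: greatest Fibonacci not exceeding it is 1, leaving 0
69 = 55 + 13 + 1, which has 3 terms.

3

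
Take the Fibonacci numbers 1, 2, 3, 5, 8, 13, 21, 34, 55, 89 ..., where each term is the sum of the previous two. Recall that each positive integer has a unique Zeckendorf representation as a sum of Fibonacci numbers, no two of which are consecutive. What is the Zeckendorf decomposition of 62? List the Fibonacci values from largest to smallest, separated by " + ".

55 + 5 + 2

Greedily peel off the largest Fibonacci term at each step:
62 − 55 = 7
7 − 5 = 2
2 − 2 = 0
So 62 = 55 + 5 + 2, with no two terms consecutive in the sequence.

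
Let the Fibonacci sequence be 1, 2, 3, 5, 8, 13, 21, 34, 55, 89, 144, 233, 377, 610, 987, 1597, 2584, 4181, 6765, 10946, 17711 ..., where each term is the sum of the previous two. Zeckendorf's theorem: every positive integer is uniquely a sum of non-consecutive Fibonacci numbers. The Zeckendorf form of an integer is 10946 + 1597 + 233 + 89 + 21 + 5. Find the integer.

10946 + 1597 + 233 + 89 + 21 + 5 = 12891.

12891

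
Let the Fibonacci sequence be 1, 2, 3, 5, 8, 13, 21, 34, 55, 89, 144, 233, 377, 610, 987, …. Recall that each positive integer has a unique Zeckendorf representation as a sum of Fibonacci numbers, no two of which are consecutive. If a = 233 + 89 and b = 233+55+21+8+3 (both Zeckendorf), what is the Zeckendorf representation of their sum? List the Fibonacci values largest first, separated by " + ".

The two numbers are 322 and 320, so their sum is 642.
Repeatedly subtract the largest Fibonacci number that fits:
subtract 610 from 642: 32 remains
subtract 21 from 32: 11 remains
subtract 8 from 11: 3 remains
subtract 3 from 3: 0 remains

610 + 21 + 8 + 3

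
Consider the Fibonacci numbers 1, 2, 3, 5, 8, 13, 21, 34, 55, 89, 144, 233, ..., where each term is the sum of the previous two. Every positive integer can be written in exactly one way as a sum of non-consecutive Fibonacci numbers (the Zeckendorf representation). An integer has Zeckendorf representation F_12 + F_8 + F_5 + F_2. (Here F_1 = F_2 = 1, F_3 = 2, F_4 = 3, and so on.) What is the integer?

171

F_12 + F_8 + F_5 + F_2 = 144 + 21 + 5 + 1 = 171.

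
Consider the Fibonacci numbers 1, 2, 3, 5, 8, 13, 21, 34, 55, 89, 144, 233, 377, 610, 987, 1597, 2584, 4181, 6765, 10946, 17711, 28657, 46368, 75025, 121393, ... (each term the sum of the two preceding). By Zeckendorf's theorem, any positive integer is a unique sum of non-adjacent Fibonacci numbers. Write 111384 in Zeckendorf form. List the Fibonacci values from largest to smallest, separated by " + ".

Greedy algorithm:
75025 ≤ 111384 < 121393, so take 75025; remainder 36359
28657 ≤ 36359 < 46368, so take 28657; remainder 7702
6765 ≤ 7702 < 10946, so take 6765; remainder 937
610 ≤ 937 < 987, so take 610; remainder 327
233 ≤ 327 < 377, so take 233; remainder 94
89 ≤ 94 < 144, so take 89; remainder 5
5 ≤ 5 < 8, so take 5; remainder 0
So 111384 = 75025 + 28657 + 6765 + 610 + 233 + 89 + 5, with no two terms consecutive in the sequence.

75025 + 28657 + 6765 + 610 + 233 + 89 + 5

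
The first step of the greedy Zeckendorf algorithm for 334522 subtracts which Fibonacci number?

317811 ≤ 334522 < 514229, so the largest Fibonacci number not exceeding 334522 is 317811.

317811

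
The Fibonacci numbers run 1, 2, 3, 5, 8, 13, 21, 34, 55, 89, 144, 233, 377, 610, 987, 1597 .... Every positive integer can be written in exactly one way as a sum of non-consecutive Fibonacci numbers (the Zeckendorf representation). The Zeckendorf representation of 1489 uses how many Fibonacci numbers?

5

Greedily peel off the largest Fibonacci term at each step:
largest Fibonacci ≤ 1489 is 987; 1489 − 987 = 502
largest Fibonacci ≤ 502 is 377; 502 − 377 = 125
largest Fibonacci ≤ 125 is 89; 125 − 89 = 36
largest Fibonacci ≤ 36 is 34; 36 − 34 = 2
largest Fibonacci ≤ 2 is 2; 2 − 2 = 0
1489 = 987 + 377 + 89 + 34 + 2, which has 5 terms.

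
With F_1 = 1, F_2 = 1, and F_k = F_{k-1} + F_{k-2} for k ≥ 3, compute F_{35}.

9227465

Iterating the recurrence up to F_{28} = 317811 and F_{27} = 196418:
F_{29} = F_{28} + F_{27} = 317811 + 196418 = 514229
F_{30} = F_{29} + F_{28} = 514229 + 317811 = 832040
F_{31} = F_{30} + F_{29} = 832040 + 514229 = 1346269
F_{32} = F_{31} + F_{30} = 1346269 + 832040 = 2178309
F_{33} = F_{32} + F_{31} = 2178309 + 1346269 = 3524578
F_{34} = F_{33} + F_{32} = 3524578 + 2178309 = 5702887
F_{35} = F_{34} + F_{33} = 5702887 + 3524578 = 9227465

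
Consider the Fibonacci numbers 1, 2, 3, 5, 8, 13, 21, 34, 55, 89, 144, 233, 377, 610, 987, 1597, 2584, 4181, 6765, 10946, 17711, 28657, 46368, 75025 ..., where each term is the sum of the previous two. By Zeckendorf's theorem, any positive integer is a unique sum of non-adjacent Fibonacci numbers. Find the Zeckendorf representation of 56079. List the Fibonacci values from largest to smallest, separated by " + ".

46368 + 6765 + 2584 + 233 + 89 + 34 + 5 + 1

Repeatedly subtract the largest Fibonacci number that fits:
56079 − 46368 = 9711
9711 − 6765 = 2946
2946 − 2584 = 362
362 − 233 = 129
129 − 89 = 40
40 − 34 = 6
6 − 5 = 1
1 − 1 = 0
So 56079 = 46368 + 6765 + 2584 + 233 + 89 + 34 + 5 + 1, with no two terms consecutive in the sequence.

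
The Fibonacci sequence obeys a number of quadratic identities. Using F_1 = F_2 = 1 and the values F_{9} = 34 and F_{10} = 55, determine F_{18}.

2584

By the doubling identity F_{2k} = F_k(2F_{k+1} − F_k): F_{18} = 34·(2·55 − 34) = 34·76 = 2584.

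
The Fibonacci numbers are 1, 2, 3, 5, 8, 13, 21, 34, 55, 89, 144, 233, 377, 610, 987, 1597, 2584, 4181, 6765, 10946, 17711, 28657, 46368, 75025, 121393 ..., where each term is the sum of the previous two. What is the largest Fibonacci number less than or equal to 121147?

75025

75025 ≤ 121147 < 121393, so the largest Fibonacci number not exceeding 121147 is 75025.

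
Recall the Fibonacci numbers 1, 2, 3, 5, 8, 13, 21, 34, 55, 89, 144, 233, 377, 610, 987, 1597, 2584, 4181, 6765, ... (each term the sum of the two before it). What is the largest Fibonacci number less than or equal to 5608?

4181

4181 ≤ 5608 < 6765, so the largest Fibonacci number not exceeding 5608 is 4181.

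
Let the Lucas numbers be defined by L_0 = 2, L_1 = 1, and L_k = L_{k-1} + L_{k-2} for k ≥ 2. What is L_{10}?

Iterating the recurrence up to L_{2} = 3 and L_{1} = 1:
L_{3} = L_{2} + L_{1} = 3 + 1 = 4
L_{4} = L_{3} + L_{2} = 4 + 3 = 7
L_{5} = L_{4} + L_{3} = 7 + 4 = 11
L_{6} = L_{5} + L_{4} = 11 + 7 = 18
L_{7} = L_{6} + L_{5} = 18 + 11 = 29
L_{8} = L_{7} + L_{6} = 29 + 18 = 47
L_{9} = L_{8} + L_{7} = 47 + 29 = 76
L_{10} = L_{9} + L_{8} = 76 + 47 = 123

123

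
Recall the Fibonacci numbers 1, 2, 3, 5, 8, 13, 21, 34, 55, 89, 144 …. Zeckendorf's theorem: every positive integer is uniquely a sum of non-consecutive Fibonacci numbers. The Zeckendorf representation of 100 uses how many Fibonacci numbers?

100 − 89 = 11
11 − 8 = 3
3 − 3 = 0
100 = 89 + 8 + 3, which has 3 terms.

3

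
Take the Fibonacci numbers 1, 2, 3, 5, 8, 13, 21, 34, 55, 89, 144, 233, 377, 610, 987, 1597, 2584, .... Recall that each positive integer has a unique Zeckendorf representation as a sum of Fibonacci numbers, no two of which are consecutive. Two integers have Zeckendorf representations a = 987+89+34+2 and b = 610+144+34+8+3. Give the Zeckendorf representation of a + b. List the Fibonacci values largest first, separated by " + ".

1597 + 233 + 55 + 21 + 5

The two numbers are 1112 and 799, so their sum is 1911.
Repeatedly subtract the largest Fibonacci number that fits:
1597 ≤ 1911 < 2584, so take 1597; remainder 314
233 ≤ 314 < 377, so take 233; remainder 81
55 ≤ 81 < 89, so take 55; remainder 26
21 ≤ 26 < 34, so take 21; remainder 5
5 ≤ 5 < 8, so take 5; remainder 0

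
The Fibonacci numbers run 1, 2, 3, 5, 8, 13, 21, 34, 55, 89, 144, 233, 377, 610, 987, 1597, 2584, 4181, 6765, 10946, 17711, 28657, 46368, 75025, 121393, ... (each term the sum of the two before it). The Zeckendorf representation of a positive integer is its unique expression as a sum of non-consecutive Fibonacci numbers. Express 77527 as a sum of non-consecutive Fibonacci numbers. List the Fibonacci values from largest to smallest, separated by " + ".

75025 + 1597 + 610 + 233 + 55 + 5 + 2

77527 − 75025 = 2502
2502 − 1597 = 905
905 − 610 = 295
295 − 233 = 62
62 − 55 = 7
7 − 5 = 2
2 − 2 = 0
So 77527 = 75025 + 1597 + 610 + 233 + 55 + 5 + 2, with no two terms consecutive in the sequence.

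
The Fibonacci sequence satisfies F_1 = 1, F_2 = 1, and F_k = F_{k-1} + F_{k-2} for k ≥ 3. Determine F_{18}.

2584

Iterating the recurrence up to F_{10} = 55 and F_{9} = 34:
F_{11} = F_{10} + F_{9} = 55 + 34 = 89
F_{12} = F_{11} + F_{10} = 89 + 55 = 144
F_{13} = F_{12} + F_{11} = 144 + 89 = 233
F_{14} = F_{13} + F_{12} = 233 + 144 = 377
F_{15} = F_{14} + F_{13} = 377 + 233 = 610
F_{16} = F_{15} + F_{14} = 610 + 377 = 987
F_{17} = F_{16} + F_{15} = 987 + 610 = 1597
F_{18} = F_{17} + F_{16} = 1597 + 987 = 2584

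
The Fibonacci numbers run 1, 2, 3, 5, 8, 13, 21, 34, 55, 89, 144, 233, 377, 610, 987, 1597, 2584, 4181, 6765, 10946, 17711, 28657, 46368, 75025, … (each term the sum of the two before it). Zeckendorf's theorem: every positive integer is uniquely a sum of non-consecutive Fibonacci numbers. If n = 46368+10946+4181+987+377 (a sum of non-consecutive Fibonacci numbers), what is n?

62859

46368+10946+4181+987+377 = 62859.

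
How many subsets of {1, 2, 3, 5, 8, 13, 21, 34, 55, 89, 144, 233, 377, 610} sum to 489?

Each representation comes from the Zeckendorf form by replacing some F_k with F_{k−1} + F_{k−2} where possible.
489 = 377+89+21+2 = 377+89+13+8+2 = 377+55+34+21+2 = 233+144+89+21+2 = … (8 more), for 12 in all.

12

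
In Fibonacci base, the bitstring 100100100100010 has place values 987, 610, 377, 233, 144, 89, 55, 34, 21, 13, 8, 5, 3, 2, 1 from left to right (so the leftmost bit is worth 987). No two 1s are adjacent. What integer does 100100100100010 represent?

1290

Summing the place values of the 1 bits: 987 + 233 + 55 + 13 + 2 = 1290.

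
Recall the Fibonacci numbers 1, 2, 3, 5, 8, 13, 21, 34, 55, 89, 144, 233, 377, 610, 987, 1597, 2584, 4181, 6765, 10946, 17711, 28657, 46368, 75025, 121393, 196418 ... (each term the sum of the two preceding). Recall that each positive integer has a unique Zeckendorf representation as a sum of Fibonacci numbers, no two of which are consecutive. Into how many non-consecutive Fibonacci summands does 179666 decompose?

Greedy algorithm:
179666 − 121393 = 58273
58273 − 46368 = 11905
11905 − 10946 = 959
959 − 610 = 349
349 − 233 = 116
116 − 89 = 27
27 − 21 = 6
6 − 5 = 1
1 − 1 = 0
179666 = 121393 + 46368 + 10946 + 610 + 233 + 89 + 21 + 5 + 1, which has 9 terms.

9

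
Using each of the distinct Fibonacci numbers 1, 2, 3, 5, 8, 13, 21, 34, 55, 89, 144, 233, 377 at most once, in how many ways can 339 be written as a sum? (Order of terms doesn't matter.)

8

339 = 233+89+13+3+1 = 233+89+8+5+3+1 = 233+55+34+13+3+1 = 233+55+34+8+5+3+1 = 144+89+55+34+13+3+1 = … (3 more), for 8 in all.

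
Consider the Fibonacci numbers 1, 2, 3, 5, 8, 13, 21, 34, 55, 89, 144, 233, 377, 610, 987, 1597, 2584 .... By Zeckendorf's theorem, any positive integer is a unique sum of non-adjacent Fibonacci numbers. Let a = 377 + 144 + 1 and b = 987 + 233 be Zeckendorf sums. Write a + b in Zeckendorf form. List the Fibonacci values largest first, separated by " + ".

1597 + 144 + 1

The two numbers are 522 and 1220, so their sum is 1742.
Greedy algorithm:
1597 ≤ 1742 < 2584, so take 1597; remainder 145
144 ≤ 145 < 233, so take 144; remainder 1
1 ≤ 1 < 2, so take 1; remainder 0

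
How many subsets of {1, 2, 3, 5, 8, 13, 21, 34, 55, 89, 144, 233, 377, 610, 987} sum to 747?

747 = 610+89+34+13+1 = 610+89+34+8+5+1 = 377+233+89+34+13+1 = … (13 more), for 16 in all.

16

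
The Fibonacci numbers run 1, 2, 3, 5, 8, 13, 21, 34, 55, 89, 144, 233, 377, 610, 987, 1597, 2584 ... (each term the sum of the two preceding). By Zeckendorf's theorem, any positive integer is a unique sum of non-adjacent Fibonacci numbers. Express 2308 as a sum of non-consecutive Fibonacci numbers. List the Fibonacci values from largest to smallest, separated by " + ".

1597 + 610 + 89 + 8 + 3 + 1

Greedy algorithm:
take 1597 (≤ 2308); 2308 − 1597 = 711
take 610 (≤ 711); 711 − 610 = 101
take 89 (≤ 101); 101 − 89 = 12
take 8 (≤ 12); 12 − 8 = 4
take 3 (≤ 4); 4 − 3 = 1
take 1 (≤ 1); 1 − 1 = 0
So 2308 = 1597 + 610 + 89 + 8 + 3 + 1, with no two terms consecutive in the sequence.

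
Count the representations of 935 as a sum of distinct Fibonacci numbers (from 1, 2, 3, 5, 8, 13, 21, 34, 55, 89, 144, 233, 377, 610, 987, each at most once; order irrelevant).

20

Each representation comes from the Zeckendorf form by replacing some F_k with F_{k−1} + F_{k−2} where possible.
935 = 610+233+89+3 = 610+233+89+2+1 = 610+233+55+34+3 = 610+233+55+34+2+1 = … (16 more), for 20 in all.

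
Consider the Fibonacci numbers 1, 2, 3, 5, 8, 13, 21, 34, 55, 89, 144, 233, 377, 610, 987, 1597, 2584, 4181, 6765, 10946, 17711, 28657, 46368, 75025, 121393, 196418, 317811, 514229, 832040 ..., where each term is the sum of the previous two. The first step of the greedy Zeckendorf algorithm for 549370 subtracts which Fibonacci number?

514229 ≤ 549370 < 832040, so the largest Fibonacci number not exceeding 549370 is 514229.

514229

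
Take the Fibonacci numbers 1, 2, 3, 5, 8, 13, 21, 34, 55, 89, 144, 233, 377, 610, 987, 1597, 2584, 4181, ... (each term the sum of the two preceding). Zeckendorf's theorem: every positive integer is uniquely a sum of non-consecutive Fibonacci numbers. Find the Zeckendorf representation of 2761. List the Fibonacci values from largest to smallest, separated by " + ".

2584 + 144 + 21 + 8 + 3 + 1

2584 ≤ 2761 < 4181, so take 2584; remainder 177
144 ≤ 177 < 233, so take 144; remainder 33
21 ≤ 33 < 34, so take 21; remainder 12
8 ≤ 12 < 13, so take 8; remainder 4
3 ≤ 4 < 5, so take 3; remainder 1
1 ≤ 1 < 2, so take 1; remainder 0
So 2761 = 2584 + 144 + 21 + 8 + 3 + 1, with no two terms consecutive in the sequence.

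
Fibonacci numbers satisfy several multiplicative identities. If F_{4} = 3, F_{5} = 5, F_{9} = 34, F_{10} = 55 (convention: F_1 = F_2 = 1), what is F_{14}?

By the addition formula F_{m+n} = F_m F_{n+1} + F_{m−1} F_n with m=5, n=9: F_{14} = 5·55 + 3·34 = 275 + 102 = 377.

377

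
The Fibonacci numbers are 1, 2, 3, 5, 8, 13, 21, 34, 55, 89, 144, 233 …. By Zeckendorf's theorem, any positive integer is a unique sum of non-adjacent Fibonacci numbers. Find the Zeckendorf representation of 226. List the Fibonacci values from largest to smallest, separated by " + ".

144 + 55 + 21 + 5 + 1

subtract 144 from 226: 82 remains
subtract 55 from 82: 27 remains
subtract 21 from 27: 6 remains
subtract 5 from 6: 1 remains
subtract 1 from 1: 0 remains
So 226 = 144 + 55 + 21 + 5 + 1, with no two terms consecutive in the sequence.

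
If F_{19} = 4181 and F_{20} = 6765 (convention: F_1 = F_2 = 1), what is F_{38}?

By the doubling identity F_{2k} = F_k(2F_{k+1} − F_k): F_{38} = 4181·(2·6765 − 4181) = 4181·9349 = 39088169.

39088169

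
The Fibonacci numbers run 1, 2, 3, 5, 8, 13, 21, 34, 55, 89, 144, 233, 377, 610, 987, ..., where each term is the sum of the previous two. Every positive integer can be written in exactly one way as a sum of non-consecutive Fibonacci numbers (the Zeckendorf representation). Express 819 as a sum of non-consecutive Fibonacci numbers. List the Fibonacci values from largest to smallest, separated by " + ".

Greedily peel off the largest Fibonacci term at each step:
610 ≤ 819 < 987, so take 610; remainder 209
144 ≤ 209 < 233, so take 144; remainder 65
55 ≤ 65 < 89, so take 55; remainder 10
8 ≤ 10 < 13, so take 8; remainder 2
2 ≤ 2 < 3, so take 2; remainder 0
So 819 = 610 + 144 + 55 + 8 + 2, with no two terms consecutive in the sequence.

610 + 144 + 55 + 8 + 2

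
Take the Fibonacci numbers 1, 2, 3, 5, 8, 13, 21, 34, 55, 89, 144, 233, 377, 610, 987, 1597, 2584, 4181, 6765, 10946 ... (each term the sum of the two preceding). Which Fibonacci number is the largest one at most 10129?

6765 ≤ 10129 < 10946, so the largest Fibonacci number not exceeding 10129 is 6765.

6765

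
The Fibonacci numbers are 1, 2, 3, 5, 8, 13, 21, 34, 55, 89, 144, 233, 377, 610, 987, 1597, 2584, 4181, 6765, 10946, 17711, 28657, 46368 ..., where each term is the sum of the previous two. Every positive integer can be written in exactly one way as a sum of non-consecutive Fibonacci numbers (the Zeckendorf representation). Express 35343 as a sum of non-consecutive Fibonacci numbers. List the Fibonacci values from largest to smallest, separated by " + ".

Repeatedly subtract the largest Fibonacci number that fits:
28657 ≤ 35343 < 46368, so take 28657; remainder 6686
4181 ≤ 6686 < 6765, so take 4181; remainder 2505
1597 ≤ 2505 < 2584, so take 1597; remainder 908
610 ≤ 908 < 987, so take 610; remainder 298
233 ≤ 298 < 377, so take 233; remainder 65
55 ≤ 65 < 89, so take 55; remainder 10
8 ≤ 10 < 13, so take 8; remainder 2
2 ≤ 2 < 3, so take 2; remainder 0
So 35343 = 28657 + 4181 + 1597 + 610 + 233 + 55 + 8 + 2, with no two terms consecutive in the sequence.

28657 + 4181 + 1597 + 610 + 233 + 55 + 8 + 2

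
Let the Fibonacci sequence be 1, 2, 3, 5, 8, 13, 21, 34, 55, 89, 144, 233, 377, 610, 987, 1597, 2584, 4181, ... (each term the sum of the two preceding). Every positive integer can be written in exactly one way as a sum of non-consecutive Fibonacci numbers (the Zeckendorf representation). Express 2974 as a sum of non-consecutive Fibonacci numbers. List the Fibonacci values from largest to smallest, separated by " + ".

Greedy algorithm:
subtract 2584 from 2974: 390 remains
subtract 377 from 390: 13 remains
subtract 13 from 13: 0 remains
So 2974 = 2584 + 377 + 13, with no two terms consecutive in the sequence.

2584 + 377 + 13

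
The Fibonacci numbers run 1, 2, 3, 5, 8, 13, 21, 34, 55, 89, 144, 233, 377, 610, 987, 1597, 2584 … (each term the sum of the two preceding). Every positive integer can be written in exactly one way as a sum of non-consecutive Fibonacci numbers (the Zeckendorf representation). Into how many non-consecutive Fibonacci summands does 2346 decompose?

2346 − 1597 = 749
749 − 610 = 139
139 − 89 = 50
50 − 34 = 16
16 − 13 = 3
3 − 3 = 0
2346 = 1597 + 610 + 89 + 34 + 13 + 3, which has 6 terms.

6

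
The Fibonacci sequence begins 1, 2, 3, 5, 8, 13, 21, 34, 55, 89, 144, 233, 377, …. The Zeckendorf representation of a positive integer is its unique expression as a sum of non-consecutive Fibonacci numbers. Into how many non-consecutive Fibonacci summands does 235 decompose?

2

Repeatedly subtract the largest Fibonacci number that fits:
subtract 233 from 235: 2 remains
subtract 2 from 2: 0 remains
235 = 233 + 2, which has 2 terms.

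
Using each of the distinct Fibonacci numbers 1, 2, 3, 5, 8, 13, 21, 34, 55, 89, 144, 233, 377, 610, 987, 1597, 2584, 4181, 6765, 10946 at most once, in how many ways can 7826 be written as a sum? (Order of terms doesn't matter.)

57

Each representation comes from the Zeckendorf form by replacing some F_k with F_{k−1} + F_{k−2} where possible.
7826 = 6765+987+55+13+5+1 = 6765+987+55+13+3+2+1 = 6765+987+34+21+13+5+1 = 6765+610+377+55+13+5+1 = 6765+987+55+8+5+3+2+1 = … (52 more), for 57 in all.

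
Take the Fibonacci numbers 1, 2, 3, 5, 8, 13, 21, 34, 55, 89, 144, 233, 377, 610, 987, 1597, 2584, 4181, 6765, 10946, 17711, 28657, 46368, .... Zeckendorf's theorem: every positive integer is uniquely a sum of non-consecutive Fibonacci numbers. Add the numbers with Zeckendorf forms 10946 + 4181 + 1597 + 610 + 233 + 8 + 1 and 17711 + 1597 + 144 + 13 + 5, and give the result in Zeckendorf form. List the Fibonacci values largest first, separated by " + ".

The two numbers are 17576 and 19470, so their sum is 37046.
largest Fibonacci ≤ 37046 is 28657; 37046 − 28657 = 8389
largest Fibonacci ≤ 8389 is 6765; 8389 − 6765 = 1624
largest Fibonacci ≤ 1624 is 1597; 1624 − 1597 = 27
largest Fibonacci ≤ 27 is 21; 27 − 21 = 6
largest Fibonacci ≤ 6 is 5; 6 − 5 = 1
largest Fibonacci ≤ 1 is 1; 1 − 1 = 0

28657 + 6765 + 1597 + 21 + 5 + 1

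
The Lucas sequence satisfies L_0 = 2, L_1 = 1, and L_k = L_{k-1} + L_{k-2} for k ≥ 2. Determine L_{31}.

Iterating the recurrence up to L_{23} = 64079 and L_{22} = 39603:
L_{24} = L_{23} + L_{22} = 64079 + 39603 = 103682
L_{25} = L_{24} + L_{23} = 103682 + 64079 = 167761
L_{26} = L_{25} + L_{24} = 167761 + 103682 = 271443
L_{27} = L_{26} + L_{25} = 271443 + 167761 = 439204
L_{28} = L_{27} + L_{26} = 439204 + 271443 = 710647
L_{29} = L_{28} + L_{27} = 710647 + 439204 = 1149851
L_{30} = L_{29} + L_{28} = 1149851 + 710647 = 1860498
L_{31} = L_{30} + L_{29} = 1860498 + 1149851 = 3010349

3010349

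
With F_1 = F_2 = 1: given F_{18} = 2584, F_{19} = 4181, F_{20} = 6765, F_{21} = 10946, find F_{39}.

63245986

By the addition formula F_{m+n} = F_m F_{n+1} + F_{m−1} F_n with m=21, n=18: F_{39} = 10946·4181 + 6765·2584 = 45765226 + 17480760 = 63245986.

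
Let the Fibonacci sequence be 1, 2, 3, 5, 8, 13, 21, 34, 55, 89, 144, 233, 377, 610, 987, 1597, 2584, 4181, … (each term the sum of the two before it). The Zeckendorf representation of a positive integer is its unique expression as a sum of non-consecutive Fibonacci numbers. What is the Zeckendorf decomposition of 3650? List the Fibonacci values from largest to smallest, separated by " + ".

2584 ≤ 3650 < 4181, so take 2584; remainder 1066
987 ≤ 1066 < 1597, so take 987; remainder 79
55 ≤ 79 < 89, so take 55; remainder 24
21 ≤ 24 < 34, so take 21; remainder 3
3 ≤ 3 < 5, so take 3; remainder 0
So 3650 = 2584 + 987 + 55 + 21 + 3, with no two terms consecutive in the sequence.

2584 + 987 + 55 + 21 + 3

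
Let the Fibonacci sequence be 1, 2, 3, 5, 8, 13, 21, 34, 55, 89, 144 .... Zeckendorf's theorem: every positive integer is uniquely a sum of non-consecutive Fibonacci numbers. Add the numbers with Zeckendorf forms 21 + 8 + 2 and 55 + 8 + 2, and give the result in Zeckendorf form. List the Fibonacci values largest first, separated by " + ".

89 + 5 + 2

The two numbers are 31 and 65, so their sum is 96.
subtract 89 from 96: 7 remains
subtract 5 from 7: 2 remains
subtract 2 from 2: 0 remains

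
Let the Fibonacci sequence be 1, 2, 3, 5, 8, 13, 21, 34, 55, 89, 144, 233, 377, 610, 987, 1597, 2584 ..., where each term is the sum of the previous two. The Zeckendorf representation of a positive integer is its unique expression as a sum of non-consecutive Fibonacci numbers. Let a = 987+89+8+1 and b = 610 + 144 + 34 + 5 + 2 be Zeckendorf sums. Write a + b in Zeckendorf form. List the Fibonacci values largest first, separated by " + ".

1597 + 233 + 34 + 13 + 3

The two numbers are 1085 and 795, so their sum is 1880.
Greedily peel off the largest Fibonacci term at each step:
1880 − 1597 = 283
283 − 233 = 50
50 − 34 = 16
16 − 13 = 3
3 − 3 = 0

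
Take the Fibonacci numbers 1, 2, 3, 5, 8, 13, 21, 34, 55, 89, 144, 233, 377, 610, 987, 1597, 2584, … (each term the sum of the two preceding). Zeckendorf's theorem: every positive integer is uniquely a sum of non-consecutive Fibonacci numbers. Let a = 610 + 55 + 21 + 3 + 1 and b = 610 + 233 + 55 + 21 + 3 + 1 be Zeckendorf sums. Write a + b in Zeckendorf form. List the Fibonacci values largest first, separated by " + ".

1597 + 13 + 3

The two numbers are 690 and 923, so their sum is 1613.
1597 ≤ 1613 < 2584, so take 1597; remainder 16
13 ≤ 16 < 21, so take 13; remainder 3
3 ≤ 3 < 5, so take 3; remainder 0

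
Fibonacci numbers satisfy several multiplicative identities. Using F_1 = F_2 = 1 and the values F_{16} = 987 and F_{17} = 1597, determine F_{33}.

By F_{2k+1} = F_k² + F_{k+1}²: F_{33} = 987² + 1597² = 974169 + 2550409 = 3524578.

3524578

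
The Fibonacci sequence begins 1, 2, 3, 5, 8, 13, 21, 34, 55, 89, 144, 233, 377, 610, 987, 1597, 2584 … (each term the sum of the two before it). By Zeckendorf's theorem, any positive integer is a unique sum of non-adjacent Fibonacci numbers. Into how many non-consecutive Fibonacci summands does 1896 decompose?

Greedily peel off the largest Fibonacci term at each step:
1597 ≤ 1896 < 2584, so take 1597; remainder 299
233 ≤ 299 < 377, so take 233; remainder 66
55 ≤ 66 < 89, so take 55; remainder 11
8 ≤ 11 < 13, so take 8; remainder 3
3 ≤ 3 < 5, so take 3; remainder 0
1896 = 1597 + 233 + 55 + 8 + 3, which has 5 terms.

5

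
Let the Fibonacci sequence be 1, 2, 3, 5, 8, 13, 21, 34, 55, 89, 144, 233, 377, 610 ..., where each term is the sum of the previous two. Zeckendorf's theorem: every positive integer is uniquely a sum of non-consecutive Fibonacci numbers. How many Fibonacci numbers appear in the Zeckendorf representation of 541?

take 377 (≤ 541); 541 − 377 = 164
take 144 (≤ 164); 164 − 144 = 20
take 13 (≤ 20); 20 − 13 = 7
take 5 (≤ 7); 7 − 5 = 2
take 2 (≤ 2); 2 − 2 = 0
541 = 377 + 144 + 13 + 5 + 2, which has 5 terms.

5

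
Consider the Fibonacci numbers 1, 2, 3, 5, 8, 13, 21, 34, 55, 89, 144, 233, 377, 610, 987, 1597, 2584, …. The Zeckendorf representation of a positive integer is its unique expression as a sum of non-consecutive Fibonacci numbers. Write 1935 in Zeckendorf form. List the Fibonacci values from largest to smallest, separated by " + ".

largest Fibonacci ≤ 1935 is 1597; 1935 − 1597 = 338
largest Fibonacci ≤ 338 is 233; 338 − 233 = 105
largest Fibonacci ≤ 105 is 89; 105 − 89 = 16
largest Fibonacci ≤ 16 is 13; 16 − 13 = 3
largest Fibonacci ≤ 3 is 3; 3 − 3 = 0
So 1935 = 1597 + 233 + 89 + 13 + 3, with no two terms consecutive in the sequence.

1597 + 233 + 89 + 13 + 3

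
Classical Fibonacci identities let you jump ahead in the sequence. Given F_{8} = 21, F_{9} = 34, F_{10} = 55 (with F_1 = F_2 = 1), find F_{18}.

2584

By the addition formula F_{m+n} = F_m F_{n+1} + F_{m−1} F_n with m=10, n=8: F_{18} = 55·34 + 34·21 = 1870 + 714 = 2584.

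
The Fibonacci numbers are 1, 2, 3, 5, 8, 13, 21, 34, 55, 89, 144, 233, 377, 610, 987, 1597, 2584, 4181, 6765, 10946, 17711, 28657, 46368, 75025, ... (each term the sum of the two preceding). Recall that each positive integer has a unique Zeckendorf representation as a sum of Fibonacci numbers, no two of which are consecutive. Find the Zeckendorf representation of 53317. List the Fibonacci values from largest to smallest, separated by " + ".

46368 + 6765 + 144 + 34 + 5 + 1

53317: greatest Fibonacci not exceeding it is 46368, leaving 6949
6949: greatest Fibonacci not exceeding it is 6765, leaving 184
184: greatest Fibonacci not exceeding it is 144, leaving 40
40: greatest Fibonacci not exceeding it is 34, leaving 6
6: greatest Fibonacci not exceeding it is 5, leaving 1
1: greatest Fibonacci not exceeding it is 1, leaving 0
So 53317 = 46368 + 6765 + 144 + 34 + 5 + 1, with no two terms consecutive in the sequence.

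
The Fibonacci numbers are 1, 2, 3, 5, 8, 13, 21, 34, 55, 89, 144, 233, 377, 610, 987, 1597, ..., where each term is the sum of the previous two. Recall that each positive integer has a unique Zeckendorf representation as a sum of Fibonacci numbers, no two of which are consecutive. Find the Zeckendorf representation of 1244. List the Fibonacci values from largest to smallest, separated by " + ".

take 987 (≤ 1244); 1244 − 987 = 257
take 233 (≤ 257); 257 − 233 = 24
take 21 (≤ 24); 24 − 21 = 3
take 3 (≤ 3); 3 − 3 = 0
So 1244 = 987 + 233 + 21 + 3, with no two terms consecutive in the sequence.

987 + 233 + 21 + 3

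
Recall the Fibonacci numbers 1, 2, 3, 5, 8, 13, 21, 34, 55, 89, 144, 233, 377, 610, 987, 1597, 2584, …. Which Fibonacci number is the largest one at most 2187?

1597 ≤ 2187 < 2584, so the largest Fibonacci number not exceeding 2187 is 1597.

1597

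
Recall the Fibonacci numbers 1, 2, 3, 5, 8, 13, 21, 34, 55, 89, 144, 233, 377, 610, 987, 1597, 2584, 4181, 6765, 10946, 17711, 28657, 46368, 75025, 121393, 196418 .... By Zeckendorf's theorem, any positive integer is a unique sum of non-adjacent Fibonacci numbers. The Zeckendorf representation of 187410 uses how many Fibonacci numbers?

9

Repeatedly subtract the largest Fibonacci number that fits:
take 121393 (≤ 187410); 187410 − 121393 = 66017
take 46368 (≤ 66017); 66017 − 46368 = 19649
take 17711 (≤ 19649); 19649 − 17711 = 1938
take 1597 (≤ 1938); 1938 − 1597 = 341
take 233 (≤ 341); 341 − 233 = 108
take 89 (≤ 108); 108 − 89 = 19
take 13 (≤ 19); 19 − 13 = 6
take 5 (≤ 6); 6 − 5 = 1
take 1 (≤ 1); 1 − 1 = 0
187410 = 121393 + 46368 + 17711 + 1597 + 233 + 89 + 13 + 5 + 1, which has 9 terms.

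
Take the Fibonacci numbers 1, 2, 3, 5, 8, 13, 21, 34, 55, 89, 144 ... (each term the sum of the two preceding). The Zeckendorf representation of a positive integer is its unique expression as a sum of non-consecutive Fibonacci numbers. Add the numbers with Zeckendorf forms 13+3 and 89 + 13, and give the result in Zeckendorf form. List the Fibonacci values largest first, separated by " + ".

The two numbers are 16 and 102, so their sum is 118.
Repeatedly subtract the largest Fibonacci number that fits:
89 ≤ 118 < 144, so take 89; remainder 29
21 ≤ 29 < 34, so take 21; remainder 8
8 ≤ 8 < 13, so take 8; remainder 0

89 + 21 + 8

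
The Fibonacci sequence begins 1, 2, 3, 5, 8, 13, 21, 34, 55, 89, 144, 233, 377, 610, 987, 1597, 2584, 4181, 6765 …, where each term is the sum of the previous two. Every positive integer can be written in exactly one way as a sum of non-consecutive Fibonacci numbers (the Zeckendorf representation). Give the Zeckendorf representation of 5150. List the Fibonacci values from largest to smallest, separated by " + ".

4181 + 610 + 233 + 89 + 34 + 3

take 4181 (≤ 5150); 5150 − 4181 = 969
take 610 (≤ 969); 969 − 610 = 359
take 233 (≤ 359); 359 − 233 = 126
take 89 (≤ 126); 126 − 89 = 37
take 34 (≤ 37); 37 − 34 = 3
take 3 (≤ 3); 3 − 3 = 0
So 5150 = 4181 + 610 + 233 + 89 + 34 + 3, with no two terms consecutive in the sequence.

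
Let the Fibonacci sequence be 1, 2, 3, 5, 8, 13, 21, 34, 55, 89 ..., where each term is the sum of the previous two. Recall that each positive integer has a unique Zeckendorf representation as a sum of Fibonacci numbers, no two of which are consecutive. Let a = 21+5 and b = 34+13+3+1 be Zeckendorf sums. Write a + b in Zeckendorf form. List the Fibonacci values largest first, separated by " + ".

55 + 21 + 1

The two numbers are 26 and 51, so their sum is 77.
55 ≤ 77 < 89, so take 55; remainder 22
21 ≤ 22 < 34, so take 21; remainder 1
1 ≤ 1 < 2, so take 1; remainder 0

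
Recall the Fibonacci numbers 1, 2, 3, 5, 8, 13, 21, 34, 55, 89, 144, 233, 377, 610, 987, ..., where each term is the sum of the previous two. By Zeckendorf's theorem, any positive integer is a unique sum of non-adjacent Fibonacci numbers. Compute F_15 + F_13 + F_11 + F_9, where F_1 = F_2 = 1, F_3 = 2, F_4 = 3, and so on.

966

F_15 + F_13 + F_11 + F_9 = 610 + 233 + 89 + 34 = 966.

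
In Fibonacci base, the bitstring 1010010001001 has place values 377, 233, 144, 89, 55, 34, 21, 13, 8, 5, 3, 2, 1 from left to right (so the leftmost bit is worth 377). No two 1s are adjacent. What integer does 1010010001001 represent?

561

Summing the place values of the 1 bits: 377 + 144 + 34 + 5 + 1 = 561.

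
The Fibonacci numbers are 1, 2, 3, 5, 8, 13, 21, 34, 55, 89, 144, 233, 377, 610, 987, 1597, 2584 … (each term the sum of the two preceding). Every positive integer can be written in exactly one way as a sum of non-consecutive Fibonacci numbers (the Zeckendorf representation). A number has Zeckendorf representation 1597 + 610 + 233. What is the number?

2440

1597 + 610 + 233 = 2440.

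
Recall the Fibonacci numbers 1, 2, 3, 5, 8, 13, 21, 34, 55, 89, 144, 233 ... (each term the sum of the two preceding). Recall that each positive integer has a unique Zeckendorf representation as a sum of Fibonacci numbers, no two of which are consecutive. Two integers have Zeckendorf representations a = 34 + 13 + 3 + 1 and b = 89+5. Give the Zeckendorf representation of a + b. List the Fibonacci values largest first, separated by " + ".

144 + 1

The two numbers are 51 and 94, so their sum is 145.
largest Fibonacci ≤ 145 is 144; 145 − 144 = 1
largest Fibonacci ≤ 1 is 1; 1 − 1 = 0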